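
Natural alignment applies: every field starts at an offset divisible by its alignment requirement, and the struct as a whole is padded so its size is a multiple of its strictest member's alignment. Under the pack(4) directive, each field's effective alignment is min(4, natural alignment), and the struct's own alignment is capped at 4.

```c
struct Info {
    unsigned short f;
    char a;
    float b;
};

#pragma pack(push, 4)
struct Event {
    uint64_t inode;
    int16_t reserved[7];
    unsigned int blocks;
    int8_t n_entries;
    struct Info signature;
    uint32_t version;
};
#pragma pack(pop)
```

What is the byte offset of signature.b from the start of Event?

36

Info: 0..2  f  (2B, 2-aligned); 2..3  a  (1B, 1-aligned); 3..4  -- padding (1B); 4..8  b  (4B, 4-aligned); sizeof = 8, alignof = 4
0..8  inode  (8B, 4-aligned)
8..22  reserved  (14B, 2-aligned)
22..24  -- padding (2B)
24..28  blocks  (4B, 4-aligned)
28..29  n_entries  (1B, 1-aligned)
29..32  -- padding (3B)
32..40  signature  (8B, 4-aligned)
within Info: b at 4
32 + 4 = 36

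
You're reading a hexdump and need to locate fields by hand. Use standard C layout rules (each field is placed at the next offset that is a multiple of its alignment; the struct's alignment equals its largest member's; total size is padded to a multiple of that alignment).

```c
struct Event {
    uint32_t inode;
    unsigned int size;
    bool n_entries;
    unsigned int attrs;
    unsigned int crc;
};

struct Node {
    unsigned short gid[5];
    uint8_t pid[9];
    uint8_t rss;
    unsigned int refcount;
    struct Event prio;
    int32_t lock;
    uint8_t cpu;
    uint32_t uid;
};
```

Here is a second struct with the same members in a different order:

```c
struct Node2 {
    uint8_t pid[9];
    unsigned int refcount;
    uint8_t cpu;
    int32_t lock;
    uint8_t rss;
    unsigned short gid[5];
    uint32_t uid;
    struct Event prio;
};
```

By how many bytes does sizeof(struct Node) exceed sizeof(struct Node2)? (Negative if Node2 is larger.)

Event: @0: inode [4B, align 4] → 4; @4: size [4B, align 4] → 8; @8: n_entries [1B, align 1] → 9; +3 pad (align 4); @12: attrs [4B, align 4] → 16; @16: crc [4B, align 4] → 20; size 20, align 4
@0: gid [10B, align 2] → 10
@10: pid [9B, align 1] → 19
@19: rss [1B, align 1] → 20
@20: refcount [4B, align 4] → 24
@24: prio [20B, align 4] → 44
@44: lock [4B, align 4] → 48
@48: cpu [1B, align 1] → 49
+3 pad (align 4)
@52: uid [4B, align 4] → 56
size 56, align 4
— Node2 —
@0: pid [9B, align 1] → 9
+3 pad (align 4)
@12: refcount [4B, align 4] → 16
@16: cpu [1B, align 1] → 17
+3 pad (align 4)
@20: lock [4B, align 4] → 24
@24: rss [1B, align 1] → 25
+1 pad (align 2)
@26: gid [10B, align 2] → 36
@36: uid [4B, align 4] → 40
@40: prio [20B, align 4] → 60
size 60, align 4
56 − 60 = -4

-4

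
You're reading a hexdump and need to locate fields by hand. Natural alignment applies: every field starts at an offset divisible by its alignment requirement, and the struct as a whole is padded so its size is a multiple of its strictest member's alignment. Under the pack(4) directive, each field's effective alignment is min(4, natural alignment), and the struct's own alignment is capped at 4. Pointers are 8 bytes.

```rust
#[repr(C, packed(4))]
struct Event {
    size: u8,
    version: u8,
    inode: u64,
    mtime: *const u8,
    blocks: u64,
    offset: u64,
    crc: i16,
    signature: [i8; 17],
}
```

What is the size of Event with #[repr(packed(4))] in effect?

56

0..1  size  (1B, 1-aligned)
1..2  version  (1B, 1-aligned)
2..4  -- padding (2B)
4..12  inode  (8B, 4-aligned)
12..20  mtime  (8B, 4-aligned)
20..28  blocks  (8B, 4-aligned)
28..36  offset  (8B, 4-aligned)
36..38  crc  (2B, 2-aligned)
38..55  signature  (17B, 1-aligned)
55..56  -- tail padding (1B)
sizeof = 56, alignof = 4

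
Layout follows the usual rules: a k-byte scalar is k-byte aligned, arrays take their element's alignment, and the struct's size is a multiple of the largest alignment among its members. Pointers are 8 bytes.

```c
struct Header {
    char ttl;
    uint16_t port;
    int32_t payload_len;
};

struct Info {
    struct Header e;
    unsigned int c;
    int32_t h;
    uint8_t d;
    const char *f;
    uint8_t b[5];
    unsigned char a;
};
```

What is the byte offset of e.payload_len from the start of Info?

Header: 0..1  ttl  (1B, 1-aligned); 1..2  -- padding (1B); 2..4  port  (2B, 2-aligned); 4..8  payload_len  (4B, 4-aligned); sizeof = 8, alignof = 4
0..8  e  (8B, 4-aligned)
within Header: payload_len at 4
0 + 4 = 4

4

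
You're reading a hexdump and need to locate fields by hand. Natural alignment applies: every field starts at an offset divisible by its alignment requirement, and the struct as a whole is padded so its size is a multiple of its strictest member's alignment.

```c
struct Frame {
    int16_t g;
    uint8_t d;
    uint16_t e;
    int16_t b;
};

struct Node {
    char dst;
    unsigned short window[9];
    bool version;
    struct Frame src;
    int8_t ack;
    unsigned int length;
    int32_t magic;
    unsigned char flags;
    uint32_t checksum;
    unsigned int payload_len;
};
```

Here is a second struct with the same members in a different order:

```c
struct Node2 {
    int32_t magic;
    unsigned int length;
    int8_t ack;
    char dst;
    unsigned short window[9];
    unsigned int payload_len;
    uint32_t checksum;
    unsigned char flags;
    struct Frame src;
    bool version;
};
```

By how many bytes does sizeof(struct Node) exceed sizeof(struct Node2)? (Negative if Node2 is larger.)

Frame: @0: g [2B, align 2] → 2; @2: d [1B, align 1] → 3; +1 pad (align 2); @4: e [2B, align 2] → 6; @6: b [2B, align 2] → 8; size 8, align 2
@0: dst [1B, align 1] → 1
+1 pad (align 2)
@2: window [18B, align 2] → 20
@20: version [1B, align 1] → 21
+1 pad (align 2)
@22: src [8B, align 2] → 30
@30: ack [1B, align 1] → 31
+1 pad (align 4)
@32: length [4B, align 4] → 36
@36: magic [4B, align 4] → 40
@40: flags [1B, align 1] → 41
+3 pad (align 4)
@44: checksum [4B, align 4] → 48
@48: payload_len [4B, align 4] → 52
size 52, align 4
— Node2 —
@0: magic [4B, align 4] → 4
@4: length [4B, align 4] → 8
@8: ack [1B, align 1] → 9
@9: dst [1B, align 1] → 10
@10: window [18B, align 2] → 28
@28: payload_len [4B, align 4] → 32
@32: checksum [4B, align 4] → 36
@36: flags [1B, align 1] → 37
+1 pad (align 2)
@38: src [8B, align 2] → 46
@46: version [1B, align 1] → 47
+1 tail pad (align 4)
size 48, align 4
52 − 48 = 4

4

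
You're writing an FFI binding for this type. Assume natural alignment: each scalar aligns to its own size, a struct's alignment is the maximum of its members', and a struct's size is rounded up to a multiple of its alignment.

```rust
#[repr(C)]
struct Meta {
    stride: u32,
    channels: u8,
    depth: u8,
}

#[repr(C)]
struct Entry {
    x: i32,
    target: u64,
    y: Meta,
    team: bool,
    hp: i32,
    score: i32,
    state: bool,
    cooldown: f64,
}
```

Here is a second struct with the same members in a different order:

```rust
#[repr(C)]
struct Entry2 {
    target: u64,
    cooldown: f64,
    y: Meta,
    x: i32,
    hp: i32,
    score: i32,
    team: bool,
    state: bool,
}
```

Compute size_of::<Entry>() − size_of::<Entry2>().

Meta: @0: stride [4B, align 4] → 4; @4: channels [1B, align 1] → 5; @5: depth [1B, align 1] → 6; +2 tail pad (align 4); size 8, align 4
@0: x [4B, align 4] → 4
+4 pad (align 8)
@8: target [8B, align 8] → 16
@16: y [8B, align 4] → 24
@24: team [1B, align 1] → 25
+3 pad (align 4)
@28: hp [4B, align 4] → 32
@32: score [4B, align 4] → 36
@36: state [1B, align 1] → 37
+3 pad (align 8)
@40: cooldown [8B, align 8] → 48
size 48, align 8
— Entry2 —
@0: target [8B, align 8] → 8
@8: cooldown [8B, align 8] → 16
@16: y [8B, align 4] → 24
@24: x [4B, align 4] → 28
@28: hp [4B, align 4] → 32
@32: score [4B, align 4] → 36
@36: team [1B, align 1] → 37
@37: state [1B, align 1] → 38
+2 tail pad (align 8)
size 40, align 8
48 − 40 = 8

8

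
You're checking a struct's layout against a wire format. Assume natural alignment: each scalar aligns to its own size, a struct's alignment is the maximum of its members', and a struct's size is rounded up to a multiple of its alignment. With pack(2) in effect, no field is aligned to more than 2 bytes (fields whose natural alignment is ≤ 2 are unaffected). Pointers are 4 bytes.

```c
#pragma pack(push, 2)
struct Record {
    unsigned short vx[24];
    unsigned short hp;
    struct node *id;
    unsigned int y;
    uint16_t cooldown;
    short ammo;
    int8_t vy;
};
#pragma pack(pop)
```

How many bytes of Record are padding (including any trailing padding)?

vx at 0 (size 48, align 2) → ends 48
hp at 48 (size 2, align 2) → ends 50
id at 50 (size 4, align 2) → ends 54
y at 54 (size 4, align 2) → ends 58
cooldown at 58 (size 2, align 2) → ends 60
ammo at 60 (size 2, align 2) → ends 62
vy at 62 (size 1, align 1) → ends 63
tail pad 1 to reach multiple of 2
total 64 bytes, alignment 2
data bytes 63, size 64 → padding 1

1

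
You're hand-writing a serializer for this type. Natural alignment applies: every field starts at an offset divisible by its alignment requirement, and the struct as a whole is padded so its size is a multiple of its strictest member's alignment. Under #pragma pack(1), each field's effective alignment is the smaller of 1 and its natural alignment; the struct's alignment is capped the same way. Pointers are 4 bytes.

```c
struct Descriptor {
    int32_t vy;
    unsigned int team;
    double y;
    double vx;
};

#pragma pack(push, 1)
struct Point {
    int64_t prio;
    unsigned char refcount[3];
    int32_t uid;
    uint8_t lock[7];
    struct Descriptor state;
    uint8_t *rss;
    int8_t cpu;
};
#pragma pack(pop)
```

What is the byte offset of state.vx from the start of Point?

Descriptor: @0: vy [4B, align 4] → 4; @4: team [4B, align 4] → 8; @8: y [8B, align 8] → 16; @16: vx [8B, align 8] → 24; size 24, align 8
@0: prio [8B, align 1] → 8
@8: refcount [3B, align 1] → 11
@11: uid [4B, align 1] → 15
@15: lock [7B, align 1] → 22
@22: state [24B, align 1] → 46
within Descriptor: vx at 16
22 + 16 = 38

38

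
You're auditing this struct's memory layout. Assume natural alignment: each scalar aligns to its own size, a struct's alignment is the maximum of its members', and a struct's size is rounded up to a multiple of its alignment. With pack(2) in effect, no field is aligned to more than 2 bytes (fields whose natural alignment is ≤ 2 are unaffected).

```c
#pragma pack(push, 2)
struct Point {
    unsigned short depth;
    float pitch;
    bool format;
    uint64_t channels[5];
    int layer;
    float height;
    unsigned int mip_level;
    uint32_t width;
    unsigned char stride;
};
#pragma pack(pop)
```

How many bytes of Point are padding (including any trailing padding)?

@0: depth [2B, align 2] → 2
@2: pitch [4B, align 2] → 6
@6: format [1B, align 1] → 7
+1 pad (align 2)
@8: channels [40B, align 2] → 48
@48: layer [4B, align 2] → 52
@52: height [4B, align 2] → 56
@56: mip_level [4B, align 2] → 60
@60: width [4B, align 2] → 64
@64: stride [1B, align 1] → 65
+1 tail pad (align 2)
size 66, align 2
data bytes 64, size 66 → padding 2

2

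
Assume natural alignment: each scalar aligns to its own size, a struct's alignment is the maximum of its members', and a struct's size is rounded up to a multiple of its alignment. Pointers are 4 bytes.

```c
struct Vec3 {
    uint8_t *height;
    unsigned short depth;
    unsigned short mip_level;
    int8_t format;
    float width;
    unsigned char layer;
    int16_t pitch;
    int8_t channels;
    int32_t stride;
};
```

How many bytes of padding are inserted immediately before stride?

3

@0: height [4B, align 4] → 4
@4: depth [2B, align 2] → 6
@6: mip_level [2B, align 2] → 8
@8: format [1B, align 1] → 9
+3 pad (align 4)
@12: width [4B, align 4] → 16
@16: layer [1B, align 1] → 17
+1 pad (align 2)
@18: pitch [2B, align 2] → 20
@20: channels [1B, align 1] → 21
+3 pad (align 4)
@24: stride [4B, align 4] → 28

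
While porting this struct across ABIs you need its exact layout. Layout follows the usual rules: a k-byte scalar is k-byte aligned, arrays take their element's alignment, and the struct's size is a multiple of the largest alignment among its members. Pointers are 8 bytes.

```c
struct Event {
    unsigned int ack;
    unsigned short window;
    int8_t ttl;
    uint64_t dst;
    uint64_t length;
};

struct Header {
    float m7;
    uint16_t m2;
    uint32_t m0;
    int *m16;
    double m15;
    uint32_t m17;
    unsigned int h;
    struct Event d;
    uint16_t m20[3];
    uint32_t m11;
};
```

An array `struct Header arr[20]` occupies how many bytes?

1600

Event: ack at 0 (size 4, align 4) → ends 4; window at 4 (size 2, align 2) → ends 6; ttl at 6 (size 1, align 1) → ends 7; pad 1 to align 8 for dst; dst at 8 (size 8, align 8) → ends 16; length at 16 (size 8, align 8) → ends 24; total 24 bytes, alignment 8
m7 at 0 (size 4, align 4) → ends 4
m2 at 4 (size 2, align 2) → ends 6
pad 2 to align 4 for m0
m0 at 8 (size 4, align 4) → ends 12
pad 4 to align 8 for m16
m16 at 16 (size 8, align 8) → ends 24
m15 at 24 (size 8, align 8) → ends 32
m17 at 32 (size 4, align 4) → ends 36
h at 36 (size 4, align 4) → ends 40
d at 40 (size 24, align 8) → ends 64
m20 at 64 (size 6, align 2) → ends 70
pad 2 to align 4 for m11
m11 at 72 (size 4, align 4) → ends 76
tail pad 4 to reach multiple of 8
total 80 bytes, alignment 8
array of 20: 20 × 80 = 1600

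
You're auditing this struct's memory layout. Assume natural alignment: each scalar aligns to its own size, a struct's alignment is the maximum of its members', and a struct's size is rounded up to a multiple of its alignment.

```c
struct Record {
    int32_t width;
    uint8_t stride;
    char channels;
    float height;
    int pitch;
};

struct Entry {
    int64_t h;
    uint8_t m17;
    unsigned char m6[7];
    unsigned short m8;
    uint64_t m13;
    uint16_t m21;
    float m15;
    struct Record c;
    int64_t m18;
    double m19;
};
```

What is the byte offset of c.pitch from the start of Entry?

Record: 0..4  width  (4B, 4-aligned); 4..5  stride  (1B, 1-aligned); 5..6  channels  (1B, 1-aligned); 6..8  -- padding (2B); 8..12  height  (4B, 4-aligned); 12..16  pitch  (4B, 4-aligned); sizeof = 16, alignof = 4
0..8  h  (8B, 8-aligned)
8..9  m17  (1B, 1-aligned)
9..16  m6  (7B, 1-aligned)
16..18  m8  (2B, 2-aligned)
18..24  -- padding (6B)
24..32  m13  (8B, 8-aligned)
32..34  m21  (2B, 2-aligned)
34..36  -- padding (2B)
36..40  m15  (4B, 4-aligned)
40..56  c  (16B, 4-aligned)
within Record: pitch at 12
40 + 12 = 52

52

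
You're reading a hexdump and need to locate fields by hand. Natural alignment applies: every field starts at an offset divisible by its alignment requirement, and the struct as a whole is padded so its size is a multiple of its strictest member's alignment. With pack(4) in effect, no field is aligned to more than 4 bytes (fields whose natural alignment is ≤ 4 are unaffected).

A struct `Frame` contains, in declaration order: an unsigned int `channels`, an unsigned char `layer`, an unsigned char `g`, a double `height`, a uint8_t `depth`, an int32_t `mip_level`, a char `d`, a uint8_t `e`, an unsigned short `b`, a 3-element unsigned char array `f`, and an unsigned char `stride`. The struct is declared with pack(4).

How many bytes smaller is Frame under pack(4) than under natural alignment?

0

natural layout:
  @0: channels [4B, align 4] → 4
  @4: layer [1B, align 1] → 5
  @5: g [1B, align 1] → 6
  +2 pad (align 8)
  @8: height [8B, align 8] → 16
  @16: depth [1B, align 1] → 17
  +3 pad (align 4)
  @20: mip_level [4B, align 4] → 24
  @24: d [1B, align 1] → 25
  @25: e [1B, align 1] → 26
  @26: b [2B, align 2] → 28
  @28: f [3B, align 1] → 31
  @31: stride [1B, align 1] → 32
  size 32, align 8
packed(4) layout:
  @0: channels [4B, align 4] → 4
  @4: layer [1B, align 1] → 5
  @5: g [1B, align 1] → 6
  +2 pad (align 4)
  @8: height [8B, align 4] → 16
  @16: depth [1B, align 1] → 17
  +3 pad (align 4)
  @20: mip_level [4B, align 4] → 24
  @24: d [1B, align 1] → 25
  @25: e [1B, align 1] → 26
  @26: b [2B, align 2] → 28
  @28: f [3B, align 1] → 31
  @31: stride [1B, align 1] → 32
  size 32, align 4
32 − 32 = 0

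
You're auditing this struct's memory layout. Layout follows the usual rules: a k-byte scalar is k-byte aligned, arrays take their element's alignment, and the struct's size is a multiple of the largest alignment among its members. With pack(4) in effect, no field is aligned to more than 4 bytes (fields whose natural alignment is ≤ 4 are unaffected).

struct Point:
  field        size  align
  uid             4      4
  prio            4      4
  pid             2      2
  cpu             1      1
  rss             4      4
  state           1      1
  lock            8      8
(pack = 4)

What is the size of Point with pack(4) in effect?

28

0..4  uid  (4B, 4-aligned)
4..8  prio  (4B, 4-aligned)
8..10  pid  (2B, 2-aligned)
10..11  cpu  (1B, 1-aligned)
11..12  -- padding (1B)
12..16  rss  (4B, 4-aligned)
16..17  state  (1B, 1-aligned)
17..20  -- padding (3B)
20..28  lock  (8B, 4-aligned)
sizeof = 28, alignof = 4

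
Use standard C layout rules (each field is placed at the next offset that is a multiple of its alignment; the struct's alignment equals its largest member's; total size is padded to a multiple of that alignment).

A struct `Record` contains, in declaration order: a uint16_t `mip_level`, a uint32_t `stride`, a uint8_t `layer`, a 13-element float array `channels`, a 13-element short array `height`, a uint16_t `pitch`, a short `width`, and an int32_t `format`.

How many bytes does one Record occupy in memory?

100

0..2  mip_level  (2B, 2-aligned)
2..4  -- padding (2B)
4..8  stride  (4B, 4-aligned)
8..9  layer  (1B, 1-aligned)
9..12  -- padding (3B)
12..64  channels  (52B, 4-aligned)
64..90  height  (26B, 2-aligned)
90..92  pitch  (2B, 2-aligned)
92..94  width  (2B, 2-aligned)
94..96  -- padding (2B)
96..100  format  (4B, 4-aligned)
sizeof = 100, alignof = 4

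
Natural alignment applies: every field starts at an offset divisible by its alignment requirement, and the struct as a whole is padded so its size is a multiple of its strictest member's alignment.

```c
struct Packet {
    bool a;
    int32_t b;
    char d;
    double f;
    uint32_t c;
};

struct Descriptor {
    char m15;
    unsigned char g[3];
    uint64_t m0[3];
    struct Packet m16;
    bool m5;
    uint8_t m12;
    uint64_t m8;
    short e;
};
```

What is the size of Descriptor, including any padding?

Packet: a at 0 (size 1, align 1) → ends 1; pad 3 to align 4 for b; b at 4 (size 4, align 4) → ends 8; d at 8 (size 1, align 1) → ends 9; pad 7 to align 8 for f; f at 16 (size 8, align 8) → ends 24; c at 24 (size 4, align 4) → ends 28; tail pad 4 to reach multiple of 8; total 32 bytes, alignment 8
m15 at 0 (size 1, align 1) → ends 1
g at 1 (size 3, align 1) → ends 4
pad 4 to align 8 for m0
m0 at 8 (size 24, align 8) → ends 32
m16 at 32 (size 32, align 8) → ends 64
m5 at 64 (size 1, align 1) → ends 65
m12 at 65 (size 1, align 1) → ends 66
pad 6 to align 8 for m8
m8 at 72 (size 8, align 8) → ends 80
e at 80 (size 2, align 2) → ends 82
tail pad 6 to reach multiple of 8
total 88 bytes, alignment 8

88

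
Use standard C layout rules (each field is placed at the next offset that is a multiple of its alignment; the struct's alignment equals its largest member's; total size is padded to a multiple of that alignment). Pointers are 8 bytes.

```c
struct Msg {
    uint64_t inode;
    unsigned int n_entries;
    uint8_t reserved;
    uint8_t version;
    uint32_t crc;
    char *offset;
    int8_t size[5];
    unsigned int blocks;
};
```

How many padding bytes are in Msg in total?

inode at 0 (size 8, align 8) → ends 8
n_entries at 8 (size 4, align 4) → ends 12
reserved at 12 (size 1, align 1) → ends 13
version at 13 (size 1, align 1) → ends 14
pad 2 to align 4 for crc
crc at 16 (size 4, align 4) → ends 20
pad 4 to align 8 for offset
offset at 24 (size 8, align 8) → ends 32
size at 32 (size 5, align 1) → ends 37
pad 3 to align 4 for blocks
blocks at 40 (size 4, align 4) → ends 44
tail pad 4 to reach multiple of 8
total 48 bytes, alignment 8
data bytes 35, size 48 → padding 13

13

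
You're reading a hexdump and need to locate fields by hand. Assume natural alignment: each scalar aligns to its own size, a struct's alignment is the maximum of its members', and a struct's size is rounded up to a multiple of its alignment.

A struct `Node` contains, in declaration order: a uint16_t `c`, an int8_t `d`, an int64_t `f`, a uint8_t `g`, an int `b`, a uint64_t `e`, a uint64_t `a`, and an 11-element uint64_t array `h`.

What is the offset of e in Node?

c at 0 (size 2, align 2) → ends 2
d at 2 (size 1, align 1) → ends 3
pad 5 to align 8 for f
f at 8 (size 8, align 8) → ends 16
g at 16 (size 1, align 1) → ends 17
pad 3 to align 4 for b
b at 20 (size 4, align 4) → ends 24
e at 24 (size 8, align 8) → ends 32

24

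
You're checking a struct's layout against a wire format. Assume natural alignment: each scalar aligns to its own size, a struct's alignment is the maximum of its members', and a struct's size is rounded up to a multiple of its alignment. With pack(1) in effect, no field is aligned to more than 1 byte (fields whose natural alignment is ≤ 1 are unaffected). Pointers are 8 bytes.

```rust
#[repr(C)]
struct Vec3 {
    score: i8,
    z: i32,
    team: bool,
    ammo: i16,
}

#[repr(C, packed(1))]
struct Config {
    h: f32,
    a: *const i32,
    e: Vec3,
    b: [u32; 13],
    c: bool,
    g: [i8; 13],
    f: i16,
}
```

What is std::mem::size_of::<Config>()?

92

Vec3: 0..1  score  (1B, 1-aligned); 1..4  -- padding (3B); 4..8  z  (4B, 4-aligned); 8..9  team  (1B, 1-aligned); 9..10  -- padding (1B); 10..12  ammo  (2B, 2-aligned); sizeof = 12, alignof = 4
0..4  h  (4B, 1-aligned)
4..12  a  (8B, 1-aligned)
12..24  e  (12B, 1-aligned)
24..76  b  (52B, 1-aligned)
76..77  c  (1B, 1-aligned)
77..90  g  (13B, 1-aligned)
90..92  f  (2B, 1-aligned)
sizeof = 92, alignof = 1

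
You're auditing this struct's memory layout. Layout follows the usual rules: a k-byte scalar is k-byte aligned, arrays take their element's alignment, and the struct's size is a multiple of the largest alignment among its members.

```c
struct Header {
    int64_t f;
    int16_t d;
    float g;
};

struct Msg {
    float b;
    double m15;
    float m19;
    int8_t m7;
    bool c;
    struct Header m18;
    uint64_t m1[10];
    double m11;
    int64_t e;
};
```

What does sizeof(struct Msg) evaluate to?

Header: @0: f [8B, align 8] → 8; @8: d [2B, align 2] → 10; +2 pad (align 4); @12: g [4B, align 4] → 16; size 16, align 8
@0: b [4B, align 4] → 4
+4 pad (align 8)
@8: m15 [8B, align 8] → 16
@16: m19 [4B, align 4] → 20
@20: m7 [1B, align 1] → 21
@21: c [1B, align 1] → 22
+2 pad (align 8)
@24: m18 [16B, align 8] → 40
@40: m1 [80B, align 8] → 120
@120: m11 [8B, align 8] → 128
@128: e [8B, align 8] → 136
size 136, align 8

136 bytes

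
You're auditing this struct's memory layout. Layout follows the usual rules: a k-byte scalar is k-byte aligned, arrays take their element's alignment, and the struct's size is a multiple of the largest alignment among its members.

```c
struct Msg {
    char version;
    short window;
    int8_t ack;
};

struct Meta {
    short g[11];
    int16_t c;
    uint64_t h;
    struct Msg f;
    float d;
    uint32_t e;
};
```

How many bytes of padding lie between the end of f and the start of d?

Msg: version at 0 (size 1, align 1) → ends 1; pad 1 to align 2 for window; window at 2 (size 2, align 2) → ends 4; ack at 4 (size 1, align 1) → ends 5; tail pad 1 to reach multiple of 2; total 6 bytes, alignment 2
g at 0 (size 22, align 2) → ends 22
c at 22 (size 2, align 2) → ends 24
h at 24 (size 8, align 8) → ends 32
f at 32 (size 6, align 2) → ends 38
pad 2 to align 4 for d
d at 40 (size 4, align 4) → ends 44

2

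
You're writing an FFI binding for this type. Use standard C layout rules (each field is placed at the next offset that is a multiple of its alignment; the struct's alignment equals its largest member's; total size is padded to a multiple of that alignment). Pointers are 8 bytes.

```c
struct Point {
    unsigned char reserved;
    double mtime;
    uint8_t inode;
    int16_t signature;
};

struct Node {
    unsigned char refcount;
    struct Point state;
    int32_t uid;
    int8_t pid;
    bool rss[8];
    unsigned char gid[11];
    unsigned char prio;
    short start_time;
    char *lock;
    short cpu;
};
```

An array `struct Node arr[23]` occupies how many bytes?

Point: @0: reserved [1B, align 1] → 1; +7 pad (align 8); @8: mtime [8B, align 8] → 16; @16: inode [1B, align 1] → 17; +1 pad (align 2); @18: signature [2B, align 2] → 20; +4 tail pad (align 8); size 24, align 8
@0: refcount [1B, align 1] → 1
+7 pad (align 8)
@8: state [24B, align 8] → 32
@32: uid [4B, align 4] → 36
@36: pid [1B, align 1] → 37
@37: rss [8B, align 1] → 45
@45: gid [11B, align 1] → 56
@56: prio [1B, align 1] → 57
+1 pad (align 2)
@58: start_time [2B, align 2] → 60
+4 pad (align 8)
@64: lock [8B, align 8] → 72
@72: cpu [2B, align 2] → 74
+6 tail pad (align 8)
size 80, align 8
array of 23: 23 × 80 = 1840

1840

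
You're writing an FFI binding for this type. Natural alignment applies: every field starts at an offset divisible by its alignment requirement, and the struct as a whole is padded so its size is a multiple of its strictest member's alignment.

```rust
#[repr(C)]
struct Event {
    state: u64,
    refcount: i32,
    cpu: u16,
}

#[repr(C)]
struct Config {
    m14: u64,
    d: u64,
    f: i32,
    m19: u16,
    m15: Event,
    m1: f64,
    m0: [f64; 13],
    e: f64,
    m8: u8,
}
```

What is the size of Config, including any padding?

168

Event: state at 0 (size 8, align 8) → ends 8; refcount at 8 (size 4, align 4) → ends 12; cpu at 12 (size 2, align 2) → ends 14; tail pad 2 to reach multiple of 8; total 16 bytes, alignment 8
m14 at 0 (size 8, align 8) → ends 8
d at 8 (size 8, align 8) → ends 16
f at 16 (size 4, align 4) → ends 20
m19 at 20 (size 2, align 2) → ends 22
pad 2 to align 8 for m15
m15 at 24 (size 16, align 8) → ends 40
m1 at 40 (size 8, align 8) → ends 48
m0 at 48 (size 104, align 8) → ends 152
e at 152 (size 8, align 8) → ends 160
m8 at 160 (size 1, align 1) → ends 161
tail pad 7 to reach multiple of 8
total 168 bytes, alignment 8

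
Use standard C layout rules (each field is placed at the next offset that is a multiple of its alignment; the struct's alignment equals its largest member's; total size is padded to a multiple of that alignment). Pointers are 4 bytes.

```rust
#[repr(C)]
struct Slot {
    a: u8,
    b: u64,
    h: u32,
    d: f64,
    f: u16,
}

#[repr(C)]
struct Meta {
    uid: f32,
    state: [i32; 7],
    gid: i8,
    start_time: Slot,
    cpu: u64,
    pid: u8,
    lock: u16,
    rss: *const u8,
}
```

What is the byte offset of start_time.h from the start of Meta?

Slot: @0: a [1B, align 1] → 1; +7 pad (align 8); @8: b [8B, align 8] → 16; @16: h [4B, align 4] → 20; +4 pad (align 8); @24: d [8B, align 8] → 32; @32: f [2B, align 2] → 34; +6 tail pad (align 8); size 40, align 8
@0: uid [4B, align 4] → 4
@4: state [28B, align 4] → 32
@32: gid [1B, align 1] → 33
+7 pad (align 8)
@40: start_time [40B, align 8] → 80
within Slot: h at 16
40 + 16 = 56

56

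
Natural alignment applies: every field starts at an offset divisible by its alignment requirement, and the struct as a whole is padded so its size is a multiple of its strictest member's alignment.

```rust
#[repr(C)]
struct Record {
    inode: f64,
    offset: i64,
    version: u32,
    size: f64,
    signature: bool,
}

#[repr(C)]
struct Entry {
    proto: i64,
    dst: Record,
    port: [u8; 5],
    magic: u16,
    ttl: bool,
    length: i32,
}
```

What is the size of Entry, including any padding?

Record: inode at 0 (size 8, align 8) → ends 8; offset at 8 (size 8, align 8) → ends 16; version at 16 (size 4, align 4) → ends 20; pad 4 to align 8 for size; size at 24 (size 8, align 8) → ends 32; signature at 32 (size 1, align 1) → ends 33; tail pad 7 to reach multiple of 8; total 40 bytes, alignment 8
proto at 0 (size 8, align 8) → ends 8
dst at 8 (size 40, align 8) → ends 48
port at 48 (size 5, align 1) → ends 53
pad 1 to align 2 for magic
magic at 54 (size 2, align 2) → ends 56
ttl at 56 (size 1, align 1) → ends 57
pad 3 to align 4 for length
length at 60 (size 4, align 4) → ends 64
total 64 bytes, alignment 8

64 bytes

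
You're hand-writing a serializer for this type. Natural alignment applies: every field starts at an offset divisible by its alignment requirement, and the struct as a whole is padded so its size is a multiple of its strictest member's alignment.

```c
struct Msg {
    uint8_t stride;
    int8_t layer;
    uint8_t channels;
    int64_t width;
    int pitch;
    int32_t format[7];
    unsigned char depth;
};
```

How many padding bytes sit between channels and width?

5

stride at 0 (size 1, align 1) → ends 1
layer at 1 (size 1, align 1) → ends 2
channels at 2 (size 1, align 1) → ends 3
pad 5 to align 8 for width
width at 8 (size 8, align 8) → ends 16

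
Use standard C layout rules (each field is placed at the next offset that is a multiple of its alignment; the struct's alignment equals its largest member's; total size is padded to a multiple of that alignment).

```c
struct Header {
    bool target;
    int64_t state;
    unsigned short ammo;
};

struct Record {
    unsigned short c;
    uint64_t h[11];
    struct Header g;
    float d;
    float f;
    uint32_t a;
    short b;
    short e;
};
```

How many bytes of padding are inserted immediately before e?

Header: @0: target [1B, align 1] → 1; +7 pad (align 8); @8: state [8B, align 8] → 16; @16: ammo [2B, align 2] → 18; +6 tail pad (align 8); size 24, align 8
@0: c [2B, align 2] → 2
+6 pad (align 8)
@8: h [88B, align 8] → 96
@96: g [24B, align 8] → 120
@120: d [4B, align 4] → 124
@124: f [4B, align 4] → 128
@128: a [4B, align 4] → 132
@132: b [2B, align 2] → 134
@134: e [2B, align 2] → 136

0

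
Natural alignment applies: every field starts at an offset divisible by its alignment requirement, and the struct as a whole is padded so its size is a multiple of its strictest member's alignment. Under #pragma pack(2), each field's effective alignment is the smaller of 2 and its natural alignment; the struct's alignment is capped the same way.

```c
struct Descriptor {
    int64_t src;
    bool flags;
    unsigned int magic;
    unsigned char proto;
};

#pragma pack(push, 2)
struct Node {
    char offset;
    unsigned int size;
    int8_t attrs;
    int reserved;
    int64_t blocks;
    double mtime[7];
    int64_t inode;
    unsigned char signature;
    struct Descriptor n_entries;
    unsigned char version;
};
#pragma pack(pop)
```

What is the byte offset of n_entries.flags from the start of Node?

Descriptor: 0..8  src  (8B, 8-aligned); 8..9  flags  (1B, 1-aligned); 9..12  -- padding (3B); 12..16  magic  (4B, 4-aligned); 16..17  proto  (1B, 1-aligned); 17..24  -- tail padding (7B); sizeof = 24, alignof = 8
0..1  offset  (1B, 1-aligned)
1..2  -- padding (1B)
2..6  size  (4B, 2-aligned)
6..7  attrs  (1B, 1-aligned)
7..8  -- padding (1B)
8..12  reserved  (4B, 2-aligned)
12..20  blocks  (8B, 2-aligned)
20..76  mtime  (56B, 2-aligned)
76..84  inode  (8B, 2-aligned)
84..85  signature  (1B, 1-aligned)
85..86  -- padding (1B)
86..110  n_entries  (24B, 2-aligned)
within Descriptor: flags at 8
86 + 8 = 94

94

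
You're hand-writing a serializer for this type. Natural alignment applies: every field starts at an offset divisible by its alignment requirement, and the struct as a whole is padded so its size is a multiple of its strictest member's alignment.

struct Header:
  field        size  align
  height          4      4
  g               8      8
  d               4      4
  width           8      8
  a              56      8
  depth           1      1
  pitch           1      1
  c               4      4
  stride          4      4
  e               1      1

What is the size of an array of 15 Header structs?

1560

0..4  height  (4B, 4-aligned)
4..8  -- padding (4B)
8..16  g  (8B, 8-aligned)
16..20  d  (4B, 4-aligned)
20..24  -- padding (4B)
24..32  width  (8B, 8-aligned)
32..88  a  (56B, 8-aligned)
88..89  depth  (1B, 1-aligned)
89..90  pitch  (1B, 1-aligned)
90..92  -- padding (2B)
92..96  c  (4B, 4-aligned)
96..100  stride  (4B, 4-aligned)
100..101  e  (1B, 1-aligned)
101..104  -- tail padding (3B)
sizeof = 104, alignof = 8
array of 15: 15 × 104 = 1560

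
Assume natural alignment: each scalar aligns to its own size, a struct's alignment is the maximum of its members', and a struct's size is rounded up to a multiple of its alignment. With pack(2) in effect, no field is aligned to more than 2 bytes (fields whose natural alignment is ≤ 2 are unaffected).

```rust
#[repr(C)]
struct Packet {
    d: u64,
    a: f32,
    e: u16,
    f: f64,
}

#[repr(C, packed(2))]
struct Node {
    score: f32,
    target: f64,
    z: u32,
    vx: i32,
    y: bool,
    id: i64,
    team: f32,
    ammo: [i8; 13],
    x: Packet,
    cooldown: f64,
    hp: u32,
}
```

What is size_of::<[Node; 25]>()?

2100

Packet: @0: d [8B, align 8] → 8; @8: a [4B, align 4] → 12; @12: e [2B, align 2] → 14; +2 pad (align 8); @16: f [8B, align 8] → 24; size 24, align 8
@0: score [4B, align 2] → 4
@4: target [8B, align 2] → 12
@12: z [4B, align 2] → 16
@16: vx [4B, align 2] → 20
@20: y [1B, align 1] → 21
+1 pad (align 2)
@22: id [8B, align 2] → 30
@30: team [4B, align 2] → 34
@34: ammo [13B, align 1] → 47
+1 pad (align 2)
@48: x [24B, align 2] → 72
@72: cooldown [8B, align 2] → 80
@80: hp [4B, align 2] → 84
size 84, align 2
array of 25: 25 × 84 = 2100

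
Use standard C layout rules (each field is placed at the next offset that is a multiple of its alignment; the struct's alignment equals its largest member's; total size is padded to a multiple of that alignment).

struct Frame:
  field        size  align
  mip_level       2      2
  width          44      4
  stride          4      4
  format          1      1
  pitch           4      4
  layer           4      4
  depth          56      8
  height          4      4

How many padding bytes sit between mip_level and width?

2

@0: mip_level [2B, align 2] → 2
+2 pad (align 4)
@4: width [44B, align 4] → 48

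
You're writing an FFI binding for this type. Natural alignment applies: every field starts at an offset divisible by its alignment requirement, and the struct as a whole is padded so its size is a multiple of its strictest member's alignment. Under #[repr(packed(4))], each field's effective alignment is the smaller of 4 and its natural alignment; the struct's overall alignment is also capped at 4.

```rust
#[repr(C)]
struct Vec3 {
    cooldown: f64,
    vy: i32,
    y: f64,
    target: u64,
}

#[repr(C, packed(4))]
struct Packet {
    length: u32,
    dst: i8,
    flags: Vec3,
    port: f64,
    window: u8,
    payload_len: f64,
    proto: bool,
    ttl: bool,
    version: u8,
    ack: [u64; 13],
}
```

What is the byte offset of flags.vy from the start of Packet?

Vec3: cooldown at 0 (size 8, align 8) → ends 8; vy at 8 (size 4, align 4) → ends 12; pad 4 to align 8 for y; y at 16 (size 8, align 8) → ends 24; target at 24 (size 8, align 8) → ends 32; total 32 bytes, alignment 8
length at 0 (size 4, align 4) → ends 4
dst at 4 (size 1, align 1) → ends 5
pad 3 to align 4 for flags
flags at 8 (size 32, align 4) → ends 40
within Vec3: vy at 8
8 + 8 = 16

16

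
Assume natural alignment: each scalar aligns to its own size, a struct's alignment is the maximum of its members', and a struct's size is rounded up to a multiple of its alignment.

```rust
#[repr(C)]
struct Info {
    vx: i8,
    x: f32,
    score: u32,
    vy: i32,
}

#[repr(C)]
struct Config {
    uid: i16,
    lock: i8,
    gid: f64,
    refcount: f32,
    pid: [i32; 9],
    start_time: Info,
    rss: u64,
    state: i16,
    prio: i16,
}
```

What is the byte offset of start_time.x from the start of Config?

Info: vx at 0 (size 1, align 1) → ends 1; pad 3 to align 4 for x; x at 4 (size 4, align 4) → ends 8; score at 8 (size 4, align 4) → ends 12; vy at 12 (size 4, align 4) → ends 16; total 16 bytes, alignment 4
uid at 0 (size 2, align 2) → ends 2
lock at 2 (size 1, align 1) → ends 3
pad 5 to align 8 for gid
gid at 8 (size 8, align 8) → ends 16
refcount at 16 (size 4, align 4) → ends 20
pid at 20 (size 36, align 4) → ends 56
start_time at 56 (size 16, align 4) → ends 72
within Info: x at 4
56 + 4 = 60

60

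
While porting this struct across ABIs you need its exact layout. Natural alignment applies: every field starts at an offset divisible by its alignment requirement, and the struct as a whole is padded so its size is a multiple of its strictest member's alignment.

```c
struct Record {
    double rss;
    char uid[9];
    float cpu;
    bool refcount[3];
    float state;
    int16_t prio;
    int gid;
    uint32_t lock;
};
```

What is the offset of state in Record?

28

rss at 0 (size 8, align 8) → ends 8
uid at 8 (size 9, align 1) → ends 17
pad 3 to align 4 for cpu
cpu at 20 (size 4, align 4) → ends 24
refcount at 24 (size 3, align 1) → ends 27
pad 1 to align 4 for state
state at 28 (size 4, align 4) → ends 32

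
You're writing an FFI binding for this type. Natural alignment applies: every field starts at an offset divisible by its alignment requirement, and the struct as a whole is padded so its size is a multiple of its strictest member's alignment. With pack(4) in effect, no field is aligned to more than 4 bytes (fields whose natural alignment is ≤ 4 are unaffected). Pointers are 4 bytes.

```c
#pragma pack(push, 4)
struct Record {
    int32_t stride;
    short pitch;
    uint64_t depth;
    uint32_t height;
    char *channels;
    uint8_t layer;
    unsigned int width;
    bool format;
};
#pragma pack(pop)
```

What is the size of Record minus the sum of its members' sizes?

8

0..4  stride  (4B, 4-aligned)
4..6  pitch  (2B, 2-aligned)
6..8  -- padding (2B)
8..16  depth  (8B, 4-aligned)
16..20  height  (4B, 4-aligned)
20..24  channels  (4B, 4-aligned)
24..25  layer  (1B, 1-aligned)
25..28  -- padding (3B)
28..32  width  (4B, 4-aligned)
32..33  format  (1B, 1-aligned)
33..36  -- tail padding (3B)
sizeof = 36, alignof = 4
data bytes 28, size 36 → padding 8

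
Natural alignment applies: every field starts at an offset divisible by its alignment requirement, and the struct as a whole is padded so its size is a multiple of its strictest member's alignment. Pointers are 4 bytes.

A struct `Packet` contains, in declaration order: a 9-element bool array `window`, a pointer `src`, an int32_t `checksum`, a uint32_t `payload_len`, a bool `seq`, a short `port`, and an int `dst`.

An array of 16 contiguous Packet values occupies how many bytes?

512

@0: window [9B, align 1] → 9
+3 pad (align 4)
@12: src [4B, align 4] → 16
@16: checksum [4B, align 4] → 20
@20: payload_len [4B, align 4] → 24
@24: seq [1B, align 1] → 25
+1 pad (align 2)
@26: port [2B, align 2] → 28
@28: dst [4B, align 4] → 32
size 32, align 4
array of 16: 16 × 32 = 512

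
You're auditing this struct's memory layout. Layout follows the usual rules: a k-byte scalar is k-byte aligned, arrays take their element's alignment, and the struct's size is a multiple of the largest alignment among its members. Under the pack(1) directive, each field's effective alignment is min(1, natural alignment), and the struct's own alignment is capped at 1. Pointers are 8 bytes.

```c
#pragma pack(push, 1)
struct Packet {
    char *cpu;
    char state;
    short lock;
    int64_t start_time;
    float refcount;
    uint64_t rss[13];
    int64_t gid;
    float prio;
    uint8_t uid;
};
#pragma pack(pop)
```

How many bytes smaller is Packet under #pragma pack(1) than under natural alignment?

12

natural layout:
  @0: cpu [8B, align 8] → 8
  @8: state [1B, align 1] → 9
  +1 pad (align 2)
  @10: lock [2B, align 2] → 12
  +4 pad (align 8)
  @16: start_time [8B, align 8] → 24
  @24: refcount [4B, align 4] → 28
  +4 pad (align 8)
  @32: rss [104B, align 8] → 136
  @136: gid [8B, align 8] → 144
  @144: prio [4B, align 4] → 148
  @148: uid [1B, align 1] → 149
  +3 tail pad (align 8)
  size 152, align 8
packed(1) layout:
  @0: cpu [8B, align 1] → 8
  @8: state [1B, align 1] → 9
  @9: lock [2B, align 1] → 11
  @11: start_time [8B, align 1] → 19
  @19: refcount [4B, align 1] → 23
  @23: rss [104B, align 1] → 127
  @127: gid [8B, align 1] → 135
  @135: prio [4B, align 1] → 139
  @139: uid [1B, align 1] → 140
  size 140, align 1
152 − 140 = 12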